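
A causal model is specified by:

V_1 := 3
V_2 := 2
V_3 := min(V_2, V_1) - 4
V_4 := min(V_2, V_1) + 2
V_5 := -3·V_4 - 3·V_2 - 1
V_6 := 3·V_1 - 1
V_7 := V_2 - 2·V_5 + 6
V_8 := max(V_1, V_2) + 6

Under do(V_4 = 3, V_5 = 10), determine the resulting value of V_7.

-12

Under do(V_4 = 3, V_5 = 10), each intervened variable's structural equation is replaced by its fixed value.
V_7 = V_2 - 2·V_5 + 6  [with V_2=2, V_5=10]  = -12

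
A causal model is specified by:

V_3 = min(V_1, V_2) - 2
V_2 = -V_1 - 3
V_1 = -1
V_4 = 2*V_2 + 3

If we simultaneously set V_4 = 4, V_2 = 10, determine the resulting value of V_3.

Setting V_4 = 4, V_2 = 10 by intervention discards those variables' equations.
V_3 = min(V_1, V_2) - 2  [with V_1=-1, V_2=10]  = -3

-3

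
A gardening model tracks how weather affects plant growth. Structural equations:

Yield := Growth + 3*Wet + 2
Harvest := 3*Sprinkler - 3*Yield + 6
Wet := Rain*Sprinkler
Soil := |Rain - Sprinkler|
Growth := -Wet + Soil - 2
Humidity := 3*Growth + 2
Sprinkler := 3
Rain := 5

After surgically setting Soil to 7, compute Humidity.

The intervention breaks the incoming arrows to Soil: Soil := |Rain - Sprinkler| no longer applies, and Soil = 7.
Wet = Rain*Sprinkler  [with Rain=5, Sprinkler=3]  = 15
Growth = -Wet + Soil - 2  [with Wet=15, Soil=7]  = -10
Humidity = 3*Growth + 2  [with Growth=-10]  = -28

-28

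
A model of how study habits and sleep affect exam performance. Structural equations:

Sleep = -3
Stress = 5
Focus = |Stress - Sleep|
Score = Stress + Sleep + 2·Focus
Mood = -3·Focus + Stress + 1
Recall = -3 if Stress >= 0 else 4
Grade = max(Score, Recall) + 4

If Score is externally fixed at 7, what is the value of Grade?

11

The intervention breaks the incoming arrows to Score: Score = Stress + Sleep + 2·Focus no longer applies, and Score = 7.
Recall = -3 if Stress >= 0 else 4  [with Stress=5]  = -3
Grade = max(Score, Recall) + 4  [with Score=7, Recall=-3]  = 11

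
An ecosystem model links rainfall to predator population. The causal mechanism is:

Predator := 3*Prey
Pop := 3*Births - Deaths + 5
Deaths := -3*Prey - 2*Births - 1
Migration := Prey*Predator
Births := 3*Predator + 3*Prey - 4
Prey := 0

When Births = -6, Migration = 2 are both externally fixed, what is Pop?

-24

Setting Births = -6, Migration = 2 by intervention discards those variables' equations.
Deaths = -3*Prey - 2*Births - 1  [with Prey=0, Births=-6]  = 11
Pop = 3*Births - Deaths + 5  [with Births=-6, Deaths=11]  = -24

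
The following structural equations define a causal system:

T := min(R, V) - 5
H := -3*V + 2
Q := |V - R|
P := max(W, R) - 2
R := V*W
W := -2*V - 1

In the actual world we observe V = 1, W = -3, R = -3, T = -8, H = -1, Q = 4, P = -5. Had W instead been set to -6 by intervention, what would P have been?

Under do(W=-6), the mechanism W := -2*V - 1 is discarded; W is fixed at -6.
R = V*W  [with V=1, W=-6]  = -6
P = max(W, R) - 2  [with W=-6, R=-6]  = -8

-8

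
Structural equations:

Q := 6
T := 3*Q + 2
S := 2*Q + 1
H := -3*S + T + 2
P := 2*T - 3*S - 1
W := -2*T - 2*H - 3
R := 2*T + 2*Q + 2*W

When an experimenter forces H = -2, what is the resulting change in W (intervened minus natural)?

Under do(H=-2), the mechanism H := -3*S + T + 2 is discarded; H is fixed at -2.
T = 3*Q + 2  [with Q=6]  = 20
W = -2*T - 2*H - 3  [with T=20, H=-2]  = -39
Without intervention: T = 3*Q + 2  [with Q=6]  = 20; S = 2*Q + 1  [with Q=6]  = 13; H = -3*S + T + 2  [with S=13, T=20]  = -17; W = -2*T - 2*H - 3  [with T=20, H=-17]  = -9.
Change = -39 − (-9) = -30.

-30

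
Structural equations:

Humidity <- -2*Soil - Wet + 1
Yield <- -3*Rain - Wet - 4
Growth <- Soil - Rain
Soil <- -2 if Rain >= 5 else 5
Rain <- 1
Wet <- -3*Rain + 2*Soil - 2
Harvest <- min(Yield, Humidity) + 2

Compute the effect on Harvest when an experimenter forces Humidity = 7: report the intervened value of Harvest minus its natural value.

2

Under do(Humidity=7), the mechanism Humidity <- -2*Soil - Wet + 1 is discarded; Humidity is fixed at 7.
Soil = -2 if Rain >= 5 else 5  [with Rain=1]  = 5
Wet = -3*Rain + 2*Soil - 2  [with Rain=1, Soil=5]  = 5
Yield = -3*Rain - Wet - 4  [with Rain=1, Wet=5]  = -12
Harvest = min(Yield, Humidity) + 2  [with Yield=-12, Humidity=7]  = -10
Without intervention: Soil = -2 if Rain >= 5 else 5  [with Rain=1]  = 5; Wet = -3*Rain + 2*Soil - 2  [with Rain=1, Soil=5]  = 5; Humidity = -2*Soil - Wet + 1  [with Soil=5, Wet=5]  = -14; Yield = -3*Rain - Wet - 4  [with Rain=1, Wet=5]  = -12; Harvest = min(Yield, Humidity) + 2  [with Yield=-12, Humidity=-14]  = -12.
Change = -10 − (-12) = 2.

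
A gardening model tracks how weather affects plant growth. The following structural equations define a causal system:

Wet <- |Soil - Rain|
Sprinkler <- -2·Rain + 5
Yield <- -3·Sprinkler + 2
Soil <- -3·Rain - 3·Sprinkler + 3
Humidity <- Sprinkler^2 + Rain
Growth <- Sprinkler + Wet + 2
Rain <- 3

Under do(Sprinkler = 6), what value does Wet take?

27

Under do(Sprinkler=6), the mechanism Sprinkler <- -2·Rain + 5 is discarded; Sprinkler is fixed at 6.
Soil = -3·Rain - 3·Sprinkler + 3  [with Rain=3, Sprinkler=6]  = -24
Wet = |Soil - Rain|  [with Soil=-24, Rain=3]  = 27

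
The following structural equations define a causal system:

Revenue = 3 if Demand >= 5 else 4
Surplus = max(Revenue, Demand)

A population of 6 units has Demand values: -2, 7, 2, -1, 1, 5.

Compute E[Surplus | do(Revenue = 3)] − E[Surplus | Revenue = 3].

-2

do(Revenue=3) breaks Revenue's dependence on Demand. With Revenue=3 fixed, Surplus across the units is 3, 7, 3, 3, 3, 5, mean 4.
E[Surplus|Revenue=3] averages over only the 2 units with Revenue=3 (Demand = 7, 5): Surplus = 7, 5, mean 6.
Difference = 4 − 6 = -2.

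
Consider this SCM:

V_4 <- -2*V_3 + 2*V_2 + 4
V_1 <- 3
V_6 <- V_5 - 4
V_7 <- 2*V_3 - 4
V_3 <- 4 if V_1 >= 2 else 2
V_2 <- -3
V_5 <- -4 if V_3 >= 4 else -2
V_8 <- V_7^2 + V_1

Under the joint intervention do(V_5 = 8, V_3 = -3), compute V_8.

103

Under do(V_5 = 8, V_3 = -3), each intervened variable's structural equation is replaced by its fixed value.
V_7 = 2*V_3 - 4  [with V_3=-3]  = -10
V_8 = V_7^2 + V_1  [with V_7=-10, V_1=3]  = 103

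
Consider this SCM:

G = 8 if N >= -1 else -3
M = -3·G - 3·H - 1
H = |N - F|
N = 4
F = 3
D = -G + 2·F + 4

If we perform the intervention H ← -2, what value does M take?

Intervening sets H = -2 and removes its equation (H = |N - F|).
G = 8 if N >= -1 else -3  [with N=4]  = 8
M = -3·G - 3·H - 1  [with G=8, H=-2]  = -19

-19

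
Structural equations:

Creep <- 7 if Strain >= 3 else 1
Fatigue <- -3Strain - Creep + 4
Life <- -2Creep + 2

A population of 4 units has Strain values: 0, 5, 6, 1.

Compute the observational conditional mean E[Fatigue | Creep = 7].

-19.5

Conditioning on Creep=7 selects the 2 unit(s) with Strain ∈ {5, 6}. Their Fatigue values: -18, -21. Mean = -19.5.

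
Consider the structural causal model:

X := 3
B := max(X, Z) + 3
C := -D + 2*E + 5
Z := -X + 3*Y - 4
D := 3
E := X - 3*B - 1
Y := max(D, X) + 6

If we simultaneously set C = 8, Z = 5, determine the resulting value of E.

-22

Setting C = 8, Z = 5 by intervention discards those variables' equations.
B = max(X, Z) + 3  [with X=3, Z=5]  = 8
E = X - 3*B - 1  [with X=3, B=8]  = -22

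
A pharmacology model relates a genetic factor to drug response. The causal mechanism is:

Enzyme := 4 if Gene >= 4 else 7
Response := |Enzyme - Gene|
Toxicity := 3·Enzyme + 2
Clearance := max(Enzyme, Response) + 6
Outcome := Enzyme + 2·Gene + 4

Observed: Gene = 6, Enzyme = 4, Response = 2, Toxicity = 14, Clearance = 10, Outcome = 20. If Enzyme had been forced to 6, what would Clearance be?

12

do(Enzyme=6) replaces the equation Enzyme := 4 if Gene >= 4 else 7 with the constant Enzyme = 6.
Response = |Enzyme - Gene|  [with Enzyme=6, Gene=6]  = 0
Clearance = max(Enzyme, Response) + 6  [with Enzyme=6, Response=0]  = 12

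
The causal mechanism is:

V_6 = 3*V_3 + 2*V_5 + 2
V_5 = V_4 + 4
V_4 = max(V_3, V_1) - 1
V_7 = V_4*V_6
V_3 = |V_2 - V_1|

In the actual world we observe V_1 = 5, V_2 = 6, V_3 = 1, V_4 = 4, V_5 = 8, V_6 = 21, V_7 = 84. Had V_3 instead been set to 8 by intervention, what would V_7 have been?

The intervention breaks the incoming arrows to V_3: V_3 = |V_2 - V_1| no longer applies, and V_3 = 8.
V_4 = max(V_3, V_1) - 1  [with V_3=8, V_1=5]  = 7
V_5 = V_4 + 4  [with V_4=7]  = 11
V_6 = 3*V_3 + 2*V_5 + 2  [with V_3=8, V_5=11]  = 48
V_7 = V_4*V_6  [with V_4=7, V_6=48]  = 336

336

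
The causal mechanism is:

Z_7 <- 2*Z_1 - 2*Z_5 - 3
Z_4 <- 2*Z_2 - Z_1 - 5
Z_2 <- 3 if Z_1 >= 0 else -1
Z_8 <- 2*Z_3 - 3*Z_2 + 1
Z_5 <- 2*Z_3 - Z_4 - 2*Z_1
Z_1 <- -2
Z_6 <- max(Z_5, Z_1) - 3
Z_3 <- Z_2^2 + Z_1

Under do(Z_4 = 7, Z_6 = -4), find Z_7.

Setting Z_4 = 7, Z_6 = -4 by intervention discards those variables' equations.
Z_2 = 3 if Z_1 >= 0 else -1  [with Z_1=-2]  = -1
Z_3 = Z_2^2 + Z_1  [with Z_2=-1, Z_1=-2]  = -1
Z_5 = 2*Z_3 - Z_4 - 2*Z_1  [with Z_3=-1, Z_4=7, Z_1=-2]  = -5
Z_7 = 2*Z_1 - 2*Z_5 - 3  [with Z_1=-2, Z_5=-5]  = 3

3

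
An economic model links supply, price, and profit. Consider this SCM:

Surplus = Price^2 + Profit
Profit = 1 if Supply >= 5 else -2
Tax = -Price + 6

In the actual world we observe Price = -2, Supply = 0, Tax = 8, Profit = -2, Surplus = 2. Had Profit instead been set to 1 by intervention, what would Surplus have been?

5

Intervening sets Profit = 1 and removes its equation (Profit = 1 if Supply >= 5 else -2).
Surplus = Price^2 + Profit  [with Price=-2, Profit=1]  = 5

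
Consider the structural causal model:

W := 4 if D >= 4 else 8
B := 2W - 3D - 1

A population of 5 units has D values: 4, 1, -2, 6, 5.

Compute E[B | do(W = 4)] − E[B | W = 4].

Under do(W=4), W's equation is replaced by W=4 for every unit. Per-unit B: -5, 4, 13, -11, -8. Mean = -1.4.
Observing W=4 restricts to units where W's equation naturally yields 4: D ∈ {4, 6, 5}. In that subpopulation B = -5, -11, -8, mean -8.
Difference = -1.4 − (-8) = 6.6.

6.6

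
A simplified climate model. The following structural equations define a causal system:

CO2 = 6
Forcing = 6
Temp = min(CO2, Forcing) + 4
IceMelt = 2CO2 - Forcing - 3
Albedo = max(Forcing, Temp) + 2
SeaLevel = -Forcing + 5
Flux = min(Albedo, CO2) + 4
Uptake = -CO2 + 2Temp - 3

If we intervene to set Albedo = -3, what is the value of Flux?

1

Under do(Albedo=-3), the mechanism Albedo = max(Forcing, Temp) + 2 is discarded; Albedo is fixed at -3.
Flux = min(Albedo, CO2) + 4  [with Albedo=-3, CO2=6]  = 1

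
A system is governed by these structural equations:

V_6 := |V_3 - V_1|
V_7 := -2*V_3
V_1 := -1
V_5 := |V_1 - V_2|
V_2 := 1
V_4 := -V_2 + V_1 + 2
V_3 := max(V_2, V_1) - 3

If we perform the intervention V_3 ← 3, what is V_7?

The intervention breaks the incoming arrows to V_3: V_3 := max(V_2, V_1) - 3 no longer applies, and V_3 = 3.
V_7 = -2*V_3  [with V_3=3]  = -6

-6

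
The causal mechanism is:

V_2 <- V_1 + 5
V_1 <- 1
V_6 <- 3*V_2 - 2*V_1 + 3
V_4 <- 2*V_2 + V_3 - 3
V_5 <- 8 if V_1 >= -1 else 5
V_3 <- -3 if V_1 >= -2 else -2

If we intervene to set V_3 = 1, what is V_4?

10

The intervention breaks the incoming arrows to V_3: V_3 <- -3 if V_1 >= -2 else -2 no longer applies, and V_3 = 1.
V_2 = V_1 + 5  [with V_1=1]  = 6
V_4 = 2*V_2 + V_3 - 3  [with V_2=6, V_3=1]  = 10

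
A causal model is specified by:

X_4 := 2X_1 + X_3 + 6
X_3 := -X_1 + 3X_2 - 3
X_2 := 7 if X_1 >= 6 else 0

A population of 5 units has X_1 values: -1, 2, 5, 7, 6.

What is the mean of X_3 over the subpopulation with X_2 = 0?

E[X_3|X_2=0] averages over only the 3 units with X_2=0 (X_1 = -1, 2, 5): X_3 = -2, -5, -8, mean -5.

-5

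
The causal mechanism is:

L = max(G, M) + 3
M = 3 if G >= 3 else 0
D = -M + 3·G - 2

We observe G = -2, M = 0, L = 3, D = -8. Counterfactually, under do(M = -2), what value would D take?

-6

Under do(M=-2), the mechanism M = 3 if G >= 3 else 0 is discarded; M is fixed at -2.
D = -M + 3·G - 2  [with M=-2, G=-2]  = -6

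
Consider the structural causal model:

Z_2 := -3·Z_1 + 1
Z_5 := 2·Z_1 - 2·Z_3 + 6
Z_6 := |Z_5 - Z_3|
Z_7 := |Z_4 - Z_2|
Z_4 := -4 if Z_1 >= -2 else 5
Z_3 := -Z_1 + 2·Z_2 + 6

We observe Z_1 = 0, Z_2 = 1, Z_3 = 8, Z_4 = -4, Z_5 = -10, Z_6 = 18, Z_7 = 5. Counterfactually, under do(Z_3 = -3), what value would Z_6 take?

The intervention breaks the incoming arrows to Z_3: Z_3 := -Z_1 + 2·Z_2 + 6 no longer applies, and Z_3 = -3.
Z_5 = 2·Z_1 - 2·Z_3 + 6  [with Z_1=0, Z_3=-3]  = 12
Z_6 = |Z_5 - Z_3|  [with Z_5=12, Z_3=-3]  = 15

15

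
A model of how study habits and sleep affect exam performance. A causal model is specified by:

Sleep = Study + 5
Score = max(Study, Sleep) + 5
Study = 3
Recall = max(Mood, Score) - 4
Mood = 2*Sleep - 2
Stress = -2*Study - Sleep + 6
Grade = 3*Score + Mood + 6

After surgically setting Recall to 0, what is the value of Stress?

-8

do(Recall=0) replaces the equation Recall = max(Mood, Score) - 4 with the constant Recall = 0.
Stress is not downstream of the intervention, so its value is determined by the original equations.
Sleep = Study + 5  [with Study=3]  = 8
Stress = -2*Study - Sleep + 6  [with Study=3, Sleep=8]  = -8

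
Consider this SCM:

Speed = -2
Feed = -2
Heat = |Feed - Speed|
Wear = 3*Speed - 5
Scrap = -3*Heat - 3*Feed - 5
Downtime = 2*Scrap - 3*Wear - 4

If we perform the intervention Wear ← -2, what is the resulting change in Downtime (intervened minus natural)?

-27

Under do(Wear=-2), the mechanism Wear = 3*Speed - 5 is discarded; Wear is fixed at -2.
Heat = |Feed - Speed|  [with Feed=-2, Speed=-2]  = 0
Scrap = -3*Heat - 3*Feed - 5  [with Heat=0, Feed=-2]  = 1
Downtime = 2*Scrap - 3*Wear - 4  [with Scrap=1, Wear=-2]  = 4
Without intervention: Heat = |Feed - Speed|  [with Feed=-2, Speed=-2]  = 0; Wear = 3*Speed - 5  [with Speed=-2]  = -11; Scrap = -3*Heat - 3*Feed - 5  [with Heat=0, Feed=-2]  = 1; Downtime = 2*Scrap - 3*Wear - 4  [with Scrap=1, Wear=-11]  = 31.
Change = 4 − 31 = -27.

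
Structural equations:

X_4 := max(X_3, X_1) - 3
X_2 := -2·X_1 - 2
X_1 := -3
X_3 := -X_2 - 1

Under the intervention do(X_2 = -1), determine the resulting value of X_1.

-3

Under do(X_2=-1), the mechanism X_2 := -2·X_1 - 2 is discarded; X_2 is fixed at -1.
X_1 is not downstream of the intervention, so its value is determined by the original equations.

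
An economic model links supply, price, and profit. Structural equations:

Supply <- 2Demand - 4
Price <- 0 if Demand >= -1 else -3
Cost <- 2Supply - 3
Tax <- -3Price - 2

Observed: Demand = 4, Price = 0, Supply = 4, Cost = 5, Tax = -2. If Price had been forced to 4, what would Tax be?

-14

do(Price=4) replaces the equation Price <- 0 if Demand >= -1 else -3 with the constant Price = 4.
Tax = -3Price - 2  [with Price=4]  = -14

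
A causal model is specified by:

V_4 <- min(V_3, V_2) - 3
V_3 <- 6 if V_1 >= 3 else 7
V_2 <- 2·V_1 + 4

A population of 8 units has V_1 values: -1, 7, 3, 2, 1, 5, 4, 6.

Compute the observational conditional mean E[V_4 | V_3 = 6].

3

Observing V_3=6 restricts to units where V_3's equation naturally yields 6: V_1 ∈ {7, 3, 5, 4, 6}. In that subpopulation V_4 = 3, 3, 3, 3, 3, mean 3.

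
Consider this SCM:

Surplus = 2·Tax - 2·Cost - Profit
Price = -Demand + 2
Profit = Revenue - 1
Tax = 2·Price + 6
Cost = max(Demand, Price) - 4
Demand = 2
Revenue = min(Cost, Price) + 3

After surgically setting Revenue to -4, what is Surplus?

21

The intervention breaks the incoming arrows to Revenue: Revenue = min(Cost, Price) + 3 no longer applies, and Revenue = -4.
Price = -Demand + 2  [with Demand=2]  = 0
Cost = max(Demand, Price) - 4  [with Demand=2, Price=0]  = -2
Tax = 2·Price + 6  [with Price=0]  = 6
Profit = Revenue - 1  [with Revenue=-4]  = -5
Surplus = 2·Tax - 2·Cost - Profit  [with Tax=6, Cost=-2, Profit=-5]  = 21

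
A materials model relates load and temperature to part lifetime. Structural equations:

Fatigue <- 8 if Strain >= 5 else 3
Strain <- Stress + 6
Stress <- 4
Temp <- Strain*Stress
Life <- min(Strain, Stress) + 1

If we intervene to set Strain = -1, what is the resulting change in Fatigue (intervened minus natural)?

Under do(Strain=-1), the mechanism Strain <- Stress + 6 is discarded; Strain is fixed at -1.
Fatigue = 8 if Strain >= 5 else 3  [with Strain=-1]  = 3
Without intervention: Strain = Stress + 6  [with Stress=4]  = 10; Fatigue = 8 if Strain >= 5 else 3  [with Strain=10]  = 8.
Change = 3 − 8 = -5.

-5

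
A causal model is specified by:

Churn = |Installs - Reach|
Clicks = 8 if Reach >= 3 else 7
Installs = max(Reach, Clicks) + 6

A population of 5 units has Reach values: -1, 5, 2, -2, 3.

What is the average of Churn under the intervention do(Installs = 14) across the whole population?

12.6

The intervention sets Installs=14 in all 5 units regardless of Reach. Recomputing Churn per unit gives 15, 9, 12, 16, 11; average 12.6.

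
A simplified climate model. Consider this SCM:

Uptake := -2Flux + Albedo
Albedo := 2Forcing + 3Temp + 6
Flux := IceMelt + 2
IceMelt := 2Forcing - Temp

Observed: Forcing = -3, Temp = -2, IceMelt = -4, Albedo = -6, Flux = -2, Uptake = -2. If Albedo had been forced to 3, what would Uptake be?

7

Under do(Albedo=3), the mechanism Albedo := 2Forcing + 3Temp + 6 is discarded; Albedo is fixed at 3.
IceMelt = 2Forcing - Temp  [with Forcing=-3, Temp=-2]  = -4
Flux = IceMelt + 2  [with IceMelt=-4]  = -2
Uptake = -2Flux + Albedo  [with Flux=-2, Albedo=3]  = 7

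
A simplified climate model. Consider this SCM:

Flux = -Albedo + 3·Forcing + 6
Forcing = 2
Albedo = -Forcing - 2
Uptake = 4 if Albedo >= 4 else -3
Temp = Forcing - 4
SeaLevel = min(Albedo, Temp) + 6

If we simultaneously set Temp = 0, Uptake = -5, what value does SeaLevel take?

The joint intervention fixes Temp = 0, Uptake = -5, removing each variable's own equation.
Albedo = -Forcing - 2  [with Forcing=2]  = -4
SeaLevel = min(Albedo, Temp) + 6  [with Albedo=-4, Temp=0]  = 2

2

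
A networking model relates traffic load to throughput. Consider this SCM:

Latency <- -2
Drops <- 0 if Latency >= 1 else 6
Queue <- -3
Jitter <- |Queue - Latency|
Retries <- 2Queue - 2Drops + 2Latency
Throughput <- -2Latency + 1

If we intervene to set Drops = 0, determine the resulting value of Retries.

-10

The intervention breaks the incoming arrows to Drops: Drops <- 0 if Latency >= 1 else 6 no longer applies, and Drops = 0.
Retries = 2Queue - 2Drops + 2Latency  [with Queue=-3, Drops=0, Latency=-2]  = -10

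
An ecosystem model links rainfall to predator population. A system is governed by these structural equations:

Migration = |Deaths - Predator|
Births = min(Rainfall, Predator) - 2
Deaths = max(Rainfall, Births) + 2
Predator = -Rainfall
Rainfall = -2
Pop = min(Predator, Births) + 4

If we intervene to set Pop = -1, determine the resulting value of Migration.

2

do(Pop=-1) replaces the equation Pop = min(Predator, Births) + 4 with the constant Pop = -1.
Since Migration is not a descendant of the intervened variable, it is unaffected.
Predator = -Rainfall  [with Rainfall=-2]  = 2
Births = min(Rainfall, Predator) - 2  [with Rainfall=-2, Predator=2]  = -4
Deaths = max(Rainfall, Births) + 2  [with Rainfall=-2, Births=-4]  = 0
Migration = |Deaths - Predator|  [with Deaths=0, Predator=2]  = 2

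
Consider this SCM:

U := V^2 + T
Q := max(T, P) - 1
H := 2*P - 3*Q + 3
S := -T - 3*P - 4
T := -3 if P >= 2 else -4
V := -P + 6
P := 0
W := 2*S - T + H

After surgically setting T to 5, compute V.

6

do(T=5) replaces the equation T := -3 if P >= 2 else -4 with the constant T = 5.
Since V is not a descendant of the intervened variable, it is unaffected.
V = -P + 6  [with P=0]  = 6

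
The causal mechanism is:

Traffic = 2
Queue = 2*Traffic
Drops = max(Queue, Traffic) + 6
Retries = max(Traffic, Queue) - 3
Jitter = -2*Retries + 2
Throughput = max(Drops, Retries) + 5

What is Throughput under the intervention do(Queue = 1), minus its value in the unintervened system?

-2

Under do(Queue=1), the mechanism Queue = 2*Traffic is discarded; Queue is fixed at 1.
Drops = max(Queue, Traffic) + 6  [with Queue=1, Traffic=2]  = 8
Retries = max(Traffic, Queue) - 3  [with Traffic=2, Queue=1]  = -1
Throughput = max(Drops, Retries) + 5  [with Drops=8, Retries=-1]  = 13
Without intervention: Queue = 2*Traffic  [with Traffic=2]  = 4; Drops = max(Queue, Traffic) + 6  [with Queue=4, Traffic=2]  = 10; Retries = max(Traffic, Queue) - 3  [with Traffic=2, Queue=4]  = 1; Throughput = max(Drops, Retries) + 5  [with Drops=10, Retries=1]  = 15.
Change = 13 − 15 = -2.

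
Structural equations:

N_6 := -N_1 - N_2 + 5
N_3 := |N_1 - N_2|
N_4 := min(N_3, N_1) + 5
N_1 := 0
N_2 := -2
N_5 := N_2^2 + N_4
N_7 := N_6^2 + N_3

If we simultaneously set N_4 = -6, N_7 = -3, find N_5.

Setting N_4 = -6, N_7 = -3 by intervention discards those variables' equations.
N_5 = N_2^2 + N_4  [with N_2=-2, N_4=-6]  = -2

-2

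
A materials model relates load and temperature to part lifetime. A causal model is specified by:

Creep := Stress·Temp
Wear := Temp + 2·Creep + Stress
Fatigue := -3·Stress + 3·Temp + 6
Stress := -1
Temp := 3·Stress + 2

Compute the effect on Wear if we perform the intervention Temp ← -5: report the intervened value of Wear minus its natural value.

4

Under do(Temp=-5), the mechanism Temp := 3·Stress + 2 is discarded; Temp is fixed at -5.
Creep = Stress·Temp  [with Stress=-1, Temp=-5]  = 5
Wear = Temp + 2·Creep + Stress  [with Temp=-5, Creep=5, Stress=-1]  = 4
Without intervention: Temp = 3·Stress + 2  [with Stress=-1]  = -1; Creep = Stress·Temp  [with Stress=-1, Temp=-1]  = 1; Wear = Temp + 2·Creep + Stress  [with Temp=-1, Creep=1, Stress=-1]  = 0.
Change = 4 − 0 = 4.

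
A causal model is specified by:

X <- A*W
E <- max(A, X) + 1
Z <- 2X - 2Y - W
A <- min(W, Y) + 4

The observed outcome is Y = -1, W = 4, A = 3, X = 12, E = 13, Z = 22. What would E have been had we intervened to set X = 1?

Intervening sets X = 1 and removes its equation (X <- A*W).
A = min(W, Y) + 4  [with W=4, Y=-1]  = 3
E = max(A, X) + 1  [with A=3, X=1]  = 4

4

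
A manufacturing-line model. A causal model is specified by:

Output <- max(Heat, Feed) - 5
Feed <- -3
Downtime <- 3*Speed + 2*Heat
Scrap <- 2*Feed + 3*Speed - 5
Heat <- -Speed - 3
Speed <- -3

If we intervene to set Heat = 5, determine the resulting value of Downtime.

The intervention breaks the incoming arrows to Heat: Heat <- -Speed - 3 no longer applies, and Heat = 5.
Downtime = 3*Speed + 2*Heat  [with Speed=-3, Heat=5]  = 1

1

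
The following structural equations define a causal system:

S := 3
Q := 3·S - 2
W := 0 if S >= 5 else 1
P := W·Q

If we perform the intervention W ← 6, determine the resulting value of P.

The intervention breaks the incoming arrows to W: W := 0 if S >= 5 else 1 no longer applies, and W = 6.
Q = 3·S - 2  [with S=3]  = 7
P = W·Q  [with W=6, Q=7]  = 42

42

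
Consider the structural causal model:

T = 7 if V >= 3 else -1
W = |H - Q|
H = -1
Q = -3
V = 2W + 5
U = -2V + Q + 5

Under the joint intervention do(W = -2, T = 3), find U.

0

The joint intervention fixes W = -2, T = 3, removing each variable's own equation.
V = 2W + 5  [with W=-2]  = 1
U = -2V + Q + 5  [with V=1, Q=-3]  = 0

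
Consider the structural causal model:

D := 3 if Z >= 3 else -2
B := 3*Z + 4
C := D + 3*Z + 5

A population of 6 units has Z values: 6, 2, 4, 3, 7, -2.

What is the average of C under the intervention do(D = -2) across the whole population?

13

Under do(D=-2), D's equation is replaced by D=-2 for every unit. Per-unit C: 21, 9, 15, 12, 24, -3. Mean = 13.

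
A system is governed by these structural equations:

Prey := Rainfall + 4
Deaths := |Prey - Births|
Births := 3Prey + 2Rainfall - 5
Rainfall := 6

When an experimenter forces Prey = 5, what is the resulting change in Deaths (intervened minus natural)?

Under do(Prey=5), the mechanism Prey := Rainfall + 4 is discarded; Prey is fixed at 5.
Births = 3Prey + 2Rainfall - 5  [with Prey=5, Rainfall=6]  = 22
Deaths = |Prey - Births|  [with Prey=5, Births=22]  = 17
Without intervention: Prey = Rainfall + 4  [with Rainfall=6]  = 10; Births = 3Prey + 2Rainfall - 5  [with Prey=10, Rainfall=6]  = 37; Deaths = |Prey - Births|  [with Prey=10, Births=37]  = 27.
Change = 17 − 27 = -10.

-10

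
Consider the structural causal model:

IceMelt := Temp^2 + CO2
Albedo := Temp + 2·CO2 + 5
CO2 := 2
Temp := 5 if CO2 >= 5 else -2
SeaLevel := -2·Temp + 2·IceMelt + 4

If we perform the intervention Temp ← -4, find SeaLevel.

do(Temp=-4) replaces the equation Temp := 5 if CO2 >= 5 else -2 with the constant Temp = -4.
IceMelt = Temp^2 + CO2  [with Temp=-4, CO2=2]  = 18
SeaLevel = -2·Temp + 2·IceMelt + 4  [with Temp=-4, IceMelt=18]  = 48

48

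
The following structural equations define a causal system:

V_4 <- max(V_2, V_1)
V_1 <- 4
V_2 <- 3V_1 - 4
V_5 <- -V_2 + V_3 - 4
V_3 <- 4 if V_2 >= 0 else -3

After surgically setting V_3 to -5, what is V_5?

do(V_3=-5) replaces the equation V_3 <- 4 if V_2 >= 0 else -3 with the constant V_3 = -5.
V_2 = 3V_1 - 4  [with V_1=4]  = 8
V_5 = -V_2 + V_3 - 4  [with V_2=8, V_3=-5]  = -17

-17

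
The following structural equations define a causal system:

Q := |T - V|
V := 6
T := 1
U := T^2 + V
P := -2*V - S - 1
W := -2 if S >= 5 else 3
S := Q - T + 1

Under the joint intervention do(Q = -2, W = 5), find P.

Under do(Q = -2, W = 5), each intervened variable's structural equation is replaced by its fixed value.
S = Q - T + 1  [with Q=-2, T=1]  = -2
P = -2*V - S - 1  [with V=6, S=-2]  = -11

-11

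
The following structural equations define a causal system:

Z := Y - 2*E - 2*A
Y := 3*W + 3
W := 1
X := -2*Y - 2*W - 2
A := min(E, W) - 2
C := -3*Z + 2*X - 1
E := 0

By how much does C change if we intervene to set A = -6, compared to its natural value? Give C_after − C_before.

The intervention breaks the incoming arrows to A: A := min(E, W) - 2 no longer applies, and A = -6.
Y = 3*W + 3  [with W=1]  = 6
Z = Y - 2*E - 2*A  [with Y=6, E=0, A=-6]  = 18
X = -2*Y - 2*W - 2  [with Y=6, W=1]  = -16
C = -3*Z + 2*X - 1  [with Z=18, X=-16]  = -87
Without intervention: A = min(E, W) - 2  [with E=0, W=1]  = -2; Y = 3*W + 3  [with W=1]  = 6; Z = Y - 2*E - 2*A  [with Y=6, E=0, A=-2]  = 10; X = -2*Y - 2*W - 2  [with Y=6, W=1]  = -16; C = -3*Z + 2*X - 1  [with Z=10, X=-16]  = -63.
Change = -87 − (-63) = -24.

-24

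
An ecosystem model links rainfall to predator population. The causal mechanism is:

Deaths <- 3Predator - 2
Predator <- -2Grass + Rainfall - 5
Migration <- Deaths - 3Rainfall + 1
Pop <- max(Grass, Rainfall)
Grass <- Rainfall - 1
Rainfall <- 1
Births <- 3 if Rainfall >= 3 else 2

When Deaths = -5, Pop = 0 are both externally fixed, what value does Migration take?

Under do(Deaths = -5, Pop = 0), each intervened variable's structural equation is replaced by its fixed value.
Migration = Deaths - 3Rainfall + 1  [with Deaths=-5, Rainfall=1]  = -7

-7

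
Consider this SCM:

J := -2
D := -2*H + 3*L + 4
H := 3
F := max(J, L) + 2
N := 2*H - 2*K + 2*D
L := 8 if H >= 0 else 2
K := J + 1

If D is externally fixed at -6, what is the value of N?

-4

Under do(D=-6), the mechanism D := -2*H + 3*L + 4 is discarded; D is fixed at -6.
K = J + 1  [with J=-2]  = -1
N = 2*H - 2*K + 2*D  [with H=3, K=-1, D=-6]  = -4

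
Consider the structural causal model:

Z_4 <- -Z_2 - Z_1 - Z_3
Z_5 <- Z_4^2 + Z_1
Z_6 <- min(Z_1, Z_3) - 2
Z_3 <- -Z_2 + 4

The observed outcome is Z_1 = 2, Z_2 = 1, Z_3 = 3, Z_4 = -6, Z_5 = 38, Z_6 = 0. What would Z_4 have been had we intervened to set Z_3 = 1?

The intervention breaks the incoming arrows to Z_3: Z_3 <- -Z_2 + 4 no longer applies, and Z_3 = 1.
Z_4 = -Z_2 - Z_1 - Z_3  [with Z_2=1, Z_1=2, Z_3=1]  = -4

-4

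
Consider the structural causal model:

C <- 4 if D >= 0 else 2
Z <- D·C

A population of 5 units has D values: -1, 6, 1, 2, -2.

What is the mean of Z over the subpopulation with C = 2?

-3

Observing C=2 restricts to units where C's equation naturally yields 2: D ∈ {-1, -2}. In that subpopulation Z = -2, -4, mean -3.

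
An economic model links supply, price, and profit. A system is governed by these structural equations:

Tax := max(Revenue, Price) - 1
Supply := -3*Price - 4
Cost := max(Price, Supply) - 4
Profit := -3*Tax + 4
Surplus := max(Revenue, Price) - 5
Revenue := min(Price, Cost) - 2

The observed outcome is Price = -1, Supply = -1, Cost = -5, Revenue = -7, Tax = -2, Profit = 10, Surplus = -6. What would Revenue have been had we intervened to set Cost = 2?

-3

The intervention breaks the incoming arrows to Cost: Cost := max(Price, Supply) - 4 no longer applies, and Cost = 2.
Revenue = min(Price, Cost) - 2  [with Price=-1, Cost=2]  = -3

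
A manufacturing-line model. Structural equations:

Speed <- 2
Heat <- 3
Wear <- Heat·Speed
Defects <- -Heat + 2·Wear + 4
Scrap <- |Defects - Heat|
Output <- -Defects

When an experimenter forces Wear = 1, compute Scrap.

do(Wear=1) replaces the equation Wear <- Heat·Speed with the constant Wear = 1.
Defects = -Heat + 2·Wear + 4  [with Heat=3, Wear=1]  = 3
Scrap = |Defects - Heat|  [with Defects=3, Heat=3]  = 0

0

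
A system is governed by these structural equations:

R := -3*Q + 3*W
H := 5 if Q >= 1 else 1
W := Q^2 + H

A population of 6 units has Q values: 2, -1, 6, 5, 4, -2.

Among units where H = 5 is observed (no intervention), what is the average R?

63

Observing H=5 restricts to units where H's equation naturally yields 5: Q ∈ {2, 6, 5, 4}. In that subpopulation R = 21, 105, 75, 51, mean 63.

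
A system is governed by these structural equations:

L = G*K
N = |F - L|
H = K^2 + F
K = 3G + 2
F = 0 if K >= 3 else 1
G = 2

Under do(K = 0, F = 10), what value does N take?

10

The joint intervention fixes K = 0, F = 10, removing each variable's own equation.
L = G*K  [with G=2, K=0]  = 0
N = |F - L|  [with F=10, L=0]  = 10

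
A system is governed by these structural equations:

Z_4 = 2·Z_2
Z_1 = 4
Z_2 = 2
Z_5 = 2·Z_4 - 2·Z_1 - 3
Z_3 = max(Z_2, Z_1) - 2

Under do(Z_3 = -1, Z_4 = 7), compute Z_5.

Setting Z_3 = -1, Z_4 = 7 by intervention discards those variables' equations.
Z_5 = 2·Z_4 - 2·Z_1 - 3  [with Z_4=7, Z_1=4]  = 3

3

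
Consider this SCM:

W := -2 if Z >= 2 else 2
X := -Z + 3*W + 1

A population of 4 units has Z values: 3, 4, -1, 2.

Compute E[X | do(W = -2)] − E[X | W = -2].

do(W=-2) breaks W's dependence on Z. With W=-2 fixed, X across the units is -8, -9, -4, -7, mean -7.
Conditioning on W=-2 selects the 3 unit(s) with Z ∈ {3, 4, 2}. Their X values: -8, -9, -7. Mean = -8.
Difference = -7 − (-8) = 1.

1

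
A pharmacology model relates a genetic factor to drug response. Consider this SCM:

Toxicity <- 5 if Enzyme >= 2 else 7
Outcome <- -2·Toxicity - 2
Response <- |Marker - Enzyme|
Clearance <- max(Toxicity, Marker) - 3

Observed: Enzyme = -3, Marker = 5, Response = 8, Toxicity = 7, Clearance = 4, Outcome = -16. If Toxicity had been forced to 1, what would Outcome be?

Under do(Toxicity=1), the mechanism Toxicity <- 5 if Enzyme >= 2 else 7 is discarded; Toxicity is fixed at 1.
Outcome = -2·Toxicity - 2  [with Toxicity=1]  = -4

-4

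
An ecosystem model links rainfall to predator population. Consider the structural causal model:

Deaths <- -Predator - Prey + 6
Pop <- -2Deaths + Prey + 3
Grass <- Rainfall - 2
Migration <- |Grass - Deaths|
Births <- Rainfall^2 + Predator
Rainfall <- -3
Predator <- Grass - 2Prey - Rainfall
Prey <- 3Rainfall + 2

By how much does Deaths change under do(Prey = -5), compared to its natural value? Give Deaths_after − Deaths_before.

The intervention breaks the incoming arrows to Prey: Prey <- 3Rainfall + 2 no longer applies, and Prey = -5.
Grass = Rainfall - 2  [with Rainfall=-3]  = -5
Predator = Grass - 2Prey - Rainfall  [with Grass=-5, Prey=-5, Rainfall=-3]  = 8
Deaths = -Predator - Prey + 6  [with Predator=8, Prey=-5]  = 3
Without intervention: Grass = Rainfall - 2  [with Rainfall=-3]  = -5; Prey = 3Rainfall + 2  [with Rainfall=-3]  = -7; Predator = Grass - 2Prey - Rainfall  [with Grass=-5, Prey=-7, Rainfall=-3]  = 12; Deaths = -Predator - Prey + 6  [with Predator=12, Prey=-7]  = 1.
Change = 3 − 1 = 2.

2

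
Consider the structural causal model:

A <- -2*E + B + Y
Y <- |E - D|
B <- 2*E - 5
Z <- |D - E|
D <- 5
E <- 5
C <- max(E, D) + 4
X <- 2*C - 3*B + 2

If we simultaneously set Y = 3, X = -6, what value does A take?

-2

Setting Y = 3, X = -6 by intervention discards those variables' equations.
B = 2*E - 5  [with E=5]  = 5
A = -2*E + B + Y  [with E=5, B=5, Y=3]  = -2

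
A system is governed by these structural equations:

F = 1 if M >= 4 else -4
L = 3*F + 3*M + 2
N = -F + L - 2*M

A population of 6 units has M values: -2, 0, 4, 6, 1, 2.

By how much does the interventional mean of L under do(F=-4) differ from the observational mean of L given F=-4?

4.75

do(F=-4) breaks F's dependence on M. With F=-4 fixed, L across the units is -16, -10, 2, 8, -7, -4, mean -4.5.
Observing F=-4 restricts to units where F's equation naturally yields -4: M ∈ {-2, 0, 1, 2}. In that subpopulation L = -16, -10, -7, -4, mean -9.25.
Difference = -4.5 − (-9.25) = 4.75.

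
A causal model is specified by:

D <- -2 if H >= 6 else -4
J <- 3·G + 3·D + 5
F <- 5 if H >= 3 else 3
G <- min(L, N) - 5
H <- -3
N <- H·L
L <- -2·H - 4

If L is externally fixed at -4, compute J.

-34

The intervention breaks the incoming arrows to L: L <- -2·H - 4 no longer applies, and L = -4.
D = -2 if H >= 6 else -4  [with H=-3]  = -4
N = H·L  [with H=-3, L=-4]  = 12
G = min(L, N) - 5  [with L=-4, N=12]  = -9
J = 3·G + 3·D + 5  [with G=-9, D=-4]  = -34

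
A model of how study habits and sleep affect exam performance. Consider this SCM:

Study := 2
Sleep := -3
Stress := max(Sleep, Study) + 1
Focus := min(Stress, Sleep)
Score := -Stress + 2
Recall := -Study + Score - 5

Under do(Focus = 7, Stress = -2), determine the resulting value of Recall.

The joint intervention fixes Focus = 7, Stress = -2, removing each variable's own equation.
Score = -Stress + 2  [with Stress=-2]  = 4
Recall = -Study + Score - 5  [with Study=2, Score=4]  = -3

-3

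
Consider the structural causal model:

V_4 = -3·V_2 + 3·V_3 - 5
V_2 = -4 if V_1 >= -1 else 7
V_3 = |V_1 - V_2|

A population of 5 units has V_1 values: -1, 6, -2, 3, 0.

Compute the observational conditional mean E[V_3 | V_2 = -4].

Observing V_2=-4 restricts to units where V_2's equation naturally yields -4: V_1 ∈ {-1, 6, 3, 0}. In that subpopulation V_3 = 3, 10, 7, 4, mean 6.

6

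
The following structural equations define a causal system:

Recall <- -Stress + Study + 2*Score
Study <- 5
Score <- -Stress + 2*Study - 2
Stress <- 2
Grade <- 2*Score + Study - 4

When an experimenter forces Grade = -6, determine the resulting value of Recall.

The intervention breaks the incoming arrows to Grade: Grade <- 2*Score + Study - 4 no longer applies, and Grade = -6.
Since Recall is not a descendant of the intervened variable, it is unaffected.
Score = -Stress + 2*Study - 2  [with Stress=2, Study=5]  = 6
Recall = -Stress + Study + 2*Score  [with Stress=2, Study=5, Score=6]  = 15

15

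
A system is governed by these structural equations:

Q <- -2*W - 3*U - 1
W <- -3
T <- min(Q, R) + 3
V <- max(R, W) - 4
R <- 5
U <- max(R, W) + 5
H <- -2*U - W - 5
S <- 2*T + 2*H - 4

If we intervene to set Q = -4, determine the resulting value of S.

-50

do(Q=-4) replaces the equation Q <- -2*W - 3*U - 1 with the constant Q = -4.
U = max(R, W) + 5  [with R=5, W=-3]  = 10
T = min(Q, R) + 3  [with Q=-4, R=5]  = -1
H = -2*U - W - 5  [with U=10, W=-3]  = -22
S = 2*T + 2*H - 4  [with T=-1, H=-22]  = -50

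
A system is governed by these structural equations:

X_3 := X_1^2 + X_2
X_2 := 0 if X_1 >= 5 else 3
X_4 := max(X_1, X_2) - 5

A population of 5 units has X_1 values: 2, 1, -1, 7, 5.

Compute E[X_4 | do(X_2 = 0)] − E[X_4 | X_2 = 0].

The intervention sets X_2=0 in all 5 units regardless of X_1. Recomputing X_4 per unit gives -3, -4, -5, 2, 0; average -2.
E[X_4|X_2=0] averages over only the 2 units with X_2=0 (X_1 = 7, 5): X_4 = 2, 0, mean 1.
Difference = -2 − 1 = -3.

-3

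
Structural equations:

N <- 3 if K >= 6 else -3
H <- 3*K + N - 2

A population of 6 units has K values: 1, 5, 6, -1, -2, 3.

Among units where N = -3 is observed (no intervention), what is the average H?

Conditioning on N=-3 selects the 5 unit(s) with K ∈ {1, 5, -1, -2, 3}. Their H values: -2, 10, -8, -11, 4. Mean = -1.4.

-1.4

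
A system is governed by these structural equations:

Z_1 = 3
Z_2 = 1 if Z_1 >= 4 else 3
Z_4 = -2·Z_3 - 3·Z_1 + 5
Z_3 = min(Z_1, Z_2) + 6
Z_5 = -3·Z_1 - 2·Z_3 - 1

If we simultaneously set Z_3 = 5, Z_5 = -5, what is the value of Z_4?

The joint intervention fixes Z_3 = 5, Z_5 = -5, removing each variable's own equation.
Z_4 = -2·Z_3 - 3·Z_1 + 5  [with Z_3=5, Z_1=3]  = -14

-14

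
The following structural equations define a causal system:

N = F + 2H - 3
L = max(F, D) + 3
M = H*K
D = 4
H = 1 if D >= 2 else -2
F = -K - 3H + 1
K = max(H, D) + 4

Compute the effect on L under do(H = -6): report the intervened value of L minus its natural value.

do(H=-6) replaces the equation H = 1 if D >= 2 else -2 with the constant H = -6.
K = max(H, D) + 4  [with H=-6, D=4]  = 8
F = -K - 3H + 1  [with K=8, H=-6]  = 11
L = max(F, D) + 3  [with F=11, D=4]  = 14
Without intervention: H = 1 if D >= 2 else -2  [with D=4]  = 1; K = max(H, D) + 4  [with H=1, D=4]  = 8; F = -K - 3H + 1  [with K=8, H=1]  = -10; L = max(F, D) + 3  [with F=-10, D=4]  = 7.
Change = 14 − 7 = 7.

7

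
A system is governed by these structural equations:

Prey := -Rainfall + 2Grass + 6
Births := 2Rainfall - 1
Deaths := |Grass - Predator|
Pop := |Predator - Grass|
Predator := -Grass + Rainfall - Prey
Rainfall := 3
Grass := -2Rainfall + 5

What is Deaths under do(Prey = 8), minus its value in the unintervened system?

-1

The intervention breaks the incoming arrows to Prey: Prey := -Rainfall + 2Grass + 6 no longer applies, and Prey = 8.
Grass = -2Rainfall + 5  [with Rainfall=3]  = -1
Predator = -Grass + Rainfall - Prey  [with Grass=-1, Rainfall=3, Prey=8]  = -4
Deaths = |Grass - Predator|  [with Grass=-1, Predator=-4]  = 3
Without intervention: Grass = -2Rainfall + 5  [with Rainfall=3]  = -1; Prey = -Rainfall + 2Grass + 6  [with Rainfall=3, Grass=-1]  = 1; Predator = -Grass + Rainfall - Prey  [with Grass=-1, Rainfall=3, Prey=1]  = 3; Deaths = |Grass - Predator|  [with Grass=-1, Predator=3]  = 4.
Change = 3 − 4 = -1.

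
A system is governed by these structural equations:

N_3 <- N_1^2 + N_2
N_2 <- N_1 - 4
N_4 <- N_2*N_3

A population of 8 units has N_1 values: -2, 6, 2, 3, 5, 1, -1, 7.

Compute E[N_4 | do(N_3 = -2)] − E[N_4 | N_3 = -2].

The intervention sets N_3=-2 in all 8 units regardless of N_1. Recomputing N_4 per unit gives 12, -4, 4, 2, -2, 6, 10, -6; average 2.75.
E[N_4|N_3=-2] averages over only the 2 units with N_3=-2 (N_1 = -2, 1): N_4 = 12, 6, mean 9.
Difference = 2.75 − 9 = -6.25.

-6.25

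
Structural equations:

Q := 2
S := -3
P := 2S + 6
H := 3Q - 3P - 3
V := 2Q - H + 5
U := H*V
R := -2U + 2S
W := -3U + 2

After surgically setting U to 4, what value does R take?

-14

Intervening sets U = 4 and removes its equation (U := H*V).
R = -2U + 2S  [with U=4, S=-3]  = -14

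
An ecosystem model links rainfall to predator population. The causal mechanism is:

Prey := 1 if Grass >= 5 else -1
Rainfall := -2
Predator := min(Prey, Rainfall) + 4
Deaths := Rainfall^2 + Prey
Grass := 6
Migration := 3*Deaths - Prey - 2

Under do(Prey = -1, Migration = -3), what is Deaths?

3

The joint intervention fixes Prey = -1, Migration = -3, removing each variable's own equation.
Deaths = Rainfall^2 + Prey  [with Rainfall=-2, Prey=-1]  = 3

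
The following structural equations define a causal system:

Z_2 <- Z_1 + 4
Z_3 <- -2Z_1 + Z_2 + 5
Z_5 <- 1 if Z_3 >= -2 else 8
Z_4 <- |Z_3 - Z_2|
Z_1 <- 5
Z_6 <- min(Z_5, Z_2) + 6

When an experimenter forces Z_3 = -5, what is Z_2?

9

Under do(Z_3=-5), the mechanism Z_3 <- -2Z_1 + Z_2 + 5 is discarded; Z_3 is fixed at -5.
Since Z_2 is not a descendant of the intervened variable, it is unaffected.
Z_2 = Z_1 + 4  [with Z_1=5]  = 9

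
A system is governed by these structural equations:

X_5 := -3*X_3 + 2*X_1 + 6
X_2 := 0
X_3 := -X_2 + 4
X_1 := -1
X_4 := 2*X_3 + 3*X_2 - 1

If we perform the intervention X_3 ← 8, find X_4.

The intervention breaks the incoming arrows to X_3: X_3 := -X_2 + 4 no longer applies, and X_3 = 8.
X_4 = 2*X_3 + 3*X_2 - 1  [with X_3=8, X_2=0]  = 15

15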